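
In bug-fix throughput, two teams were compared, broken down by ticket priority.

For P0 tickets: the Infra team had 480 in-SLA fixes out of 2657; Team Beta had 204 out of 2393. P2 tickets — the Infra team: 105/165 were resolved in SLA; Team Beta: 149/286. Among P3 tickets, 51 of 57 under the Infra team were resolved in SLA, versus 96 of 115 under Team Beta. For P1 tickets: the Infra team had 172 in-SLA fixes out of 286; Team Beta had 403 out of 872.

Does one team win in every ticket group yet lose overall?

P0: the Infra team 480/2657 = 18.1%, Team Beta 204/2393 = 8.5% → the Infra team
P2: the Infra team 105/165 = 63.6%, Team Beta 149/286 = 52.1% → the Infra team
P3: the Infra team 51/57 = 89.5%, Team Beta 96/115 = 83.5% → the Infra team
P1: the Infra team 172/286 = 60.1%, Team Beta 403/872 = 46.2% → the Infra team
Overall: the Infra team 808/3165 = 25.5%, Team Beta 852/3666 = 23.2% → the Infra team
The Infra team wins overall and in every ticket group — no reversal.

No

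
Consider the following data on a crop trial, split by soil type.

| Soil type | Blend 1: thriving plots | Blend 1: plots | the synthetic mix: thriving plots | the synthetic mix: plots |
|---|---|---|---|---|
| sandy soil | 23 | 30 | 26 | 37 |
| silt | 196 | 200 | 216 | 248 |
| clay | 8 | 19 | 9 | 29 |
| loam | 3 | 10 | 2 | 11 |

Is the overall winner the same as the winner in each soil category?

Yes

Sandy soil: Blend 1 23/30 = 76.7%, the synthetic mix 26/37 = 70.3% → Blend 1
Silt: Blend 1 196/200 = 98.0%, the synthetic mix 216/248 = 87.1% → Blend 1
Clay: Blend 1 8/19 = 42.1%, the synthetic mix 9/29 = 31.0% → Blend 1
Loam: Blend 1 3/10 = 30.0%, the synthetic mix 2/11 = 18.2% → Blend 1
Overall: Blend 1 230/259 = 88.8%, the synthetic mix 253/325 = 77.8% → Blend 1
Blend 1 wins overall and in every soil group — no reversal.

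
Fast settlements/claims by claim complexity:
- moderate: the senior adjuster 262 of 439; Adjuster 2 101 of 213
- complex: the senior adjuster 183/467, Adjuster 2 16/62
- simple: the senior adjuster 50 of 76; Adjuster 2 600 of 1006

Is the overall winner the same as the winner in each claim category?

Moderate: the senior adjuster 262/439 = 59.7%, Adjuster 2 101/213 = 47.4% → the senior adjuster
Complex: the senior adjuster 183/467 = 39.2%, Adjuster 2 16/62 = 25.8% → the senior adjuster
Simple: the senior adjuster 50/76 = 65.8%, Adjuster 2 600/1006 = 59.6% → the senior adjuster
Overall: the senior adjuster 495/982 = 50.4%, Adjuster 2 717/1281 = 56.0% → Adjuster 2
The senior adjuster wins each claim group but Adjuster 2 wins overall — the comparison reverses. The senior adjuster's claims skew toward complex, which has a lower base rate.

No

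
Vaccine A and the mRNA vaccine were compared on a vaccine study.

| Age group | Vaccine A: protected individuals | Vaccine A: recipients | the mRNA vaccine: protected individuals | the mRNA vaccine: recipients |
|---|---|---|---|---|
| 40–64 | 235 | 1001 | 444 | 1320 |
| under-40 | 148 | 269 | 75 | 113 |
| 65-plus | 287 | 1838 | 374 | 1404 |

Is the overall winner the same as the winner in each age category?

Yes

40–64: Vaccine A 235/1001 = 23.5%, the mRNA vaccine 444/1320 = 33.6% → the mRNA vaccine
Under-40: Vaccine A 148/269 = 55.0%, the mRNA vaccine 75/113 = 66.4% → the mRNA vaccine
65-plus: Vaccine A 287/1838 = 15.6%, the mRNA vaccine 374/1404 = 26.6% → the mRNA vaccine
Overall: Vaccine A 670/3108 = 21.6%, the mRNA vaccine 893/2837 = 31.5% → the mRNA vaccine
The mRNA vaccine wins overall and in every age group — no reversal.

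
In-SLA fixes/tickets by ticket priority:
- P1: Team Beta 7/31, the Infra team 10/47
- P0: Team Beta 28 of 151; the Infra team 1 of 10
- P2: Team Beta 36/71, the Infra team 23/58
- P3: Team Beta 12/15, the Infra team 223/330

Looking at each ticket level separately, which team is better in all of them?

Team Beta

P1: Team Beta 7/31 = 22.6%, the Infra team 10/47 = 21.3% → Team Beta
P0: Team Beta 28/151 = 18.5%, the Infra team 1/10 = 10.0% → Team Beta
P2: Team Beta 36/71 = 50.7%, the Infra team 23/58 = 39.7% → Team Beta
P3: Team Beta 12/15 = 80.0%, the Infra team 223/330 = 67.6% → Team Beta
Team Beta has the higher rate in all 4 groups.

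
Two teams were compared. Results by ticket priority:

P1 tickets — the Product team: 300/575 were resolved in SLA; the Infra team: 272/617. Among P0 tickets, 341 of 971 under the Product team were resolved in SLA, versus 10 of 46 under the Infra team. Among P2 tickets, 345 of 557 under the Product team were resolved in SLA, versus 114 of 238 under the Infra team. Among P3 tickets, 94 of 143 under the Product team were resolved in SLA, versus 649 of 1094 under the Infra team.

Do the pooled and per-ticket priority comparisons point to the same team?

No

P1: the Product team 300/575 = 52.2%, the Infra team 272/617 = 44.1% → the Product team
P0: the Product team 341/971 = 35.1%, the Infra team 10/46 = 21.7% → the Product team
P2: the Product team 345/557 = 61.9%, the Infra team 114/238 = 47.9% → the Product team
P3: the Product team 94/143 = 65.7%, the Infra team 649/1094 = 59.3% → the Product team
Overall: the Product team 1080/2246 = 48.1%, the Infra team 1045/1995 = 52.4% → the Infra team
The Product team wins each ticket group but the Infra team wins overall — the comparison reverses. The Product team's tickets skew toward P0, which has a lower base rate.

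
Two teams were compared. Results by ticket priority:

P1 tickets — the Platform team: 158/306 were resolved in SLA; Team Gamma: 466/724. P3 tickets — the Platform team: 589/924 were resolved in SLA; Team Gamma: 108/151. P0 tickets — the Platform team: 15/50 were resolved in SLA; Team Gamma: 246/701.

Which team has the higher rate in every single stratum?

P1: the Platform team 158/306 = 51.6%, Team Gamma 466/724 = 64.4% → Team Gamma
P3: the Platform team 589/924 = 63.7%, Team Gamma 108/151 = 71.5% → Team Gamma
P0: the Platform team 15/50 = 30.0%, Team Gamma 246/701 = 35.1% → Team Gamma
Team Gamma has the higher rate in all 3 groups.

Team Gamma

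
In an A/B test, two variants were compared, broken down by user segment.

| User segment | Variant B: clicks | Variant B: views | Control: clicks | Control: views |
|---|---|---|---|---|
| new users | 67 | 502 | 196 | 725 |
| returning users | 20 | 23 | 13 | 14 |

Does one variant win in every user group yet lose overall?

New users: Variant B 67/502 = 13.3%, Control 196/725 = 27.0% → Control
Returning users: Variant B 20/23 = 87.0%, Control 13/14 = 92.9% → Control
Overall: Variant B 87/525 = 16.6%, Control 209/739 = 28.3% → Control
Control wins overall and in every user group — no reversal.

No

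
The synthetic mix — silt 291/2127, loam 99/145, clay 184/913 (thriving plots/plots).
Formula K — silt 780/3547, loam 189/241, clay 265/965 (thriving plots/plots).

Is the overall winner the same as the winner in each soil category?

Yes

Silt: the synthetic mix 291/2127 = 13.7%, Formula K 780/3547 = 22.0% → Formula K
Loam: the synthetic mix 99/145 = 68.3%, Formula K 189/241 = 78.4% → Formula K
Clay: the synthetic mix 184/913 = 20.2%, Formula K 265/965 = 27.5% → Formula K
Overall: the synthetic mix 574/3185 = 18.0%, Formula K 1234/4753 = 26.0% → Formula K
Formula K wins overall and in every soil group — no reversal.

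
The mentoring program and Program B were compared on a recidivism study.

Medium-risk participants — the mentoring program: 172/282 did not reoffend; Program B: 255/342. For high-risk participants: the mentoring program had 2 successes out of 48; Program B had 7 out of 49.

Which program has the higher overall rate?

Program B

Medium-risk: the mentoring program 172/282 = 61.0%, Program B 255/342 = 74.6% → Program B
High-risk: the mentoring program 2/48 = 4.2%, Program B 7/49 = 14.3% → Program B
Overall: the mentoring program 174/330 = 52.7%, Program B 262/391 = 67.0% → Program B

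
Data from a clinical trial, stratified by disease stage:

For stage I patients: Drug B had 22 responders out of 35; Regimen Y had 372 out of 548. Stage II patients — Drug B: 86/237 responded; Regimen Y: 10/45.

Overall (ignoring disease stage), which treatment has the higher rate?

Stage I: Drug B 22/35 = 62.9%, Regimen Y 372/548 = 67.9% → Regimen Y
Stage II: Drug B 86/237 = 36.3%, Regimen Y 10/45 = 22.2% → Drug B
Overall: Drug B 108/272 = 39.7%, Regimen Y 382/593 = 64.4% → Regimen Y
(Neither sweeps every disease group, but Regimen Y has the higher pooled rate.)

Regimen Y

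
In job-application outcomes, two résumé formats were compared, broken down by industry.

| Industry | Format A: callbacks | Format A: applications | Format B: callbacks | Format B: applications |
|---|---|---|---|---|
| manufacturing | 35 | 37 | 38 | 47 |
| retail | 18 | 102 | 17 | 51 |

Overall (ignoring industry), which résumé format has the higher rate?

Manufacturing: Format A 35/37 = 94.6%, Format B 38/47 = 80.9% → Format A
Retail: Format A 18/102 = 17.6%, Format B 17/51 = 33.3% → Format B
Overall: Format A 53/139 = 38.1%, Format B 55/98 = 56.1% → Format B
(Neither sweeps every industry group, but Format B has the higher pooled rate.)

Format B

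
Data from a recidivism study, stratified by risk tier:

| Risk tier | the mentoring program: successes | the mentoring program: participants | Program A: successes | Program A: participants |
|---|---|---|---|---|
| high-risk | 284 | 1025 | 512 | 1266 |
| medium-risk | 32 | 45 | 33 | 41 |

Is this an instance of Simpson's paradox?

No

High-risk: the mentoring program 284/1025 = 27.7%, Program A 512/1266 = 40.4% → Program A
Medium-risk: the mentoring program 32/45 = 71.1%, Program A 33/41 = 80.5% → Program A
Overall: the mentoring program 316/1070 = 29.5%, Program A 545/1307 = 41.7% → Program A
Program A wins overall and in every risk group — no reversal.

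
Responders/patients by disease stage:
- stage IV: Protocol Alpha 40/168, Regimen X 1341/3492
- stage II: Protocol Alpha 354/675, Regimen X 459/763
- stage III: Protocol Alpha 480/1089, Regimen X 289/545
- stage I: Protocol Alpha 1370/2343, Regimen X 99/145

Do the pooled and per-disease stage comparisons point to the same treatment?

No

Stage IV: Protocol Alpha 40/168 = 23.8%, Regimen X 1341/3492 = 38.4% → Regimen X
Stage II: Protocol Alpha 354/675 = 52.4%, Regimen X 459/763 = 60.2% → Regimen X
Stage III: Protocol Alpha 480/1089 = 44.1%, Regimen X 289/545 = 53.0% → Regimen X
Stage I: Protocol Alpha 1370/2343 = 58.5%, Regimen X 99/145 = 68.3% → Regimen X
Overall: Protocol Alpha 2244/4275 = 52.5%, Regimen X 2188/4945 = 44.2% → Protocol Alpha
Regimen X wins each disease group but Protocol Alpha wins overall — the comparison reverses. Regimen X's patients skew toward stage IV, which has a lower base rate.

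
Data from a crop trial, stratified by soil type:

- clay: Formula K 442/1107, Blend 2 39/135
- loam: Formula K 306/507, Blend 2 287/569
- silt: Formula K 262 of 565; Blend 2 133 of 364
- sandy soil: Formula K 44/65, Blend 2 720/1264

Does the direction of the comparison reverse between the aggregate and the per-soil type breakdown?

Clay: Formula K 442/1107 = 39.9%, Blend 2 39/135 = 28.9% → Formula K
Loam: Formula K 306/507 = 60.4%, Blend 2 287/569 = 50.4% → Formula K
Silt: Formula K 262/565 = 46.4%, Blend 2 133/364 = 36.5% → Formula K
Sandy soil: Formula K 44/65 = 67.7%, Blend 2 720/1264 = 57.0% → Formula K
Overall: Formula K 1054/2244 = 47.0%, Blend 2 1179/2332 = 50.6% → Blend 2
Formula K wins each soil group but Blend 2 wins overall — the comparison reverses. Formula K's plots skew toward clay, which has a lower base rate.

Yes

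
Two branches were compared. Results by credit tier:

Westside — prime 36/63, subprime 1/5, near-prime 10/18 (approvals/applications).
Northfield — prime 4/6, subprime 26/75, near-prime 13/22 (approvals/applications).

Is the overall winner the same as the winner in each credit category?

No

Prime: Westside 36/63 = 57.1%, Northfield 4/6 = 66.7% → Northfield
Subprime: Westside 1/5 = 20.0%, Northfield 26/75 = 34.7% → Northfield
Near-prime: Westside 10/18 = 55.6%, Northfield 13/22 = 59.1% → Northfield
Overall: Westside 47/86 = 54.7%, Northfield 43/103 = 41.7% → Westside
Northfield wins each credit group but Westside wins overall — the comparison reverses. Northfield's applications skew toward subprime, which has a lower base rate.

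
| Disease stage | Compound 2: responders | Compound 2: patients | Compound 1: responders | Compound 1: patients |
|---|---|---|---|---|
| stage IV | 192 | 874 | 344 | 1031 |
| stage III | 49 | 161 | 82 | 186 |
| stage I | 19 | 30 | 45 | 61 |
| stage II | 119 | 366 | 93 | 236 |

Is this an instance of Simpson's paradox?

Stage IV: Compound 2 192/874 = 22.0%, Compound 1 344/1031 = 33.4% → Compound 1
Stage III: Compound 2 49/161 = 30.4%, Compound 1 82/186 = 44.1% → Compound 1
Stage I: Compound 2 19/30 = 63.3%, Compound 1 45/61 = 73.8% → Compound 1
Stage II: Compound 2 119/366 = 32.5%, Compound 1 93/236 = 39.4% → Compound 1
Overall: Compound 2 379/1431 = 26.5%, Compound 1 564/1514 = 37.3% → Compound 1
Compound 1 wins overall and in every disease group — no reversal.

No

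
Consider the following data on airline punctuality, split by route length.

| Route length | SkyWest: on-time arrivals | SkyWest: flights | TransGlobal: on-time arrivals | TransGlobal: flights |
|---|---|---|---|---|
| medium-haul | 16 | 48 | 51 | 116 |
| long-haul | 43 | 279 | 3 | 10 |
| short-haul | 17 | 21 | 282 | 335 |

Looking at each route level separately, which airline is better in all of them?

Medium-haul: SkyWest 16/48 = 33.3%, TransGlobal 51/116 = 44.0% → TransGlobal
Long-haul: SkyWest 43/279 = 15.4%, TransGlobal 3/10 = 30.0% → TransGlobal
Short-haul: SkyWest 17/21 = 81.0%, TransGlobal 282/335 = 84.2% → TransGlobal
TransGlobal has the higher rate in all 3 groups.

TransGlobal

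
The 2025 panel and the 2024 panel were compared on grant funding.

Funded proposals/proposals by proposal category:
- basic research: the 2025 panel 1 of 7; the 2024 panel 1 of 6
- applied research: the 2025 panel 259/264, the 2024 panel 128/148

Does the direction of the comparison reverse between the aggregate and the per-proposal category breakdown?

No

Basic research: the 2025 panel 1/7 = 14.3%, the 2024 panel 1/6 = 16.7% → the 2024 panel
Applied research: the 2025 panel 259/264 = 98.1%, the 2024 panel 128/148 = 86.5% → the 2025 panel
Overall: the 2025 panel 260/271 = 95.9%, the 2024 panel 129/154 = 83.8% → the 2025 panel
Neither sweeps: the 2025 panel wins 1 of 2 groups, the 2024 panel wins 1. The 2025 panel wins overall but not every group — no Simpson reversal.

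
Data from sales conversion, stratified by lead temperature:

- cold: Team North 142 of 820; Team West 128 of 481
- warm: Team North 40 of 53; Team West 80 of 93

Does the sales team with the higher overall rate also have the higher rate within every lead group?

Cold: Team North 142/820 = 17.3%, Team West 128/481 = 26.6% → Team West
Warm: Team North 40/53 = 75.5%, Team West 80/93 = 86.0% → Team West
Overall: Team North 182/873 = 20.8%, Team West 208/574 = 36.2% → Team West
Team West wins overall and in every lead group — no reversal.

Yes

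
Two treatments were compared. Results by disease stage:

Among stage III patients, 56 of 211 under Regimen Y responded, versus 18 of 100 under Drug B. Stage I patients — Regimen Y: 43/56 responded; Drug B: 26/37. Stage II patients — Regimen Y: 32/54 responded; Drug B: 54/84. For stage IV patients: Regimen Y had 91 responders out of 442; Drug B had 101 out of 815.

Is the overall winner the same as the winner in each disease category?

Stage III: Regimen Y 56/211 = 26.5%, Drug B 18/100 = 18.0% → Regimen Y
Stage I: Regimen Y 43/56 = 76.8%, Drug B 26/37 = 70.3% → Regimen Y
Stage II: Regimen Y 32/54 = 59.3%, Drug B 54/84 = 64.3% → Drug B
Stage IV: Regimen Y 91/442 = 20.6%, Drug B 101/815 = 12.4% → Regimen Y
Overall: Regimen Y 222/763 = 29.1%, Drug B 199/1036 = 19.2% → Regimen Y
Neither sweeps: Regimen Y wins 3 of 4 groups, Drug B wins 1. Regimen Y wins overall but not every group — no Simpson reversal.

No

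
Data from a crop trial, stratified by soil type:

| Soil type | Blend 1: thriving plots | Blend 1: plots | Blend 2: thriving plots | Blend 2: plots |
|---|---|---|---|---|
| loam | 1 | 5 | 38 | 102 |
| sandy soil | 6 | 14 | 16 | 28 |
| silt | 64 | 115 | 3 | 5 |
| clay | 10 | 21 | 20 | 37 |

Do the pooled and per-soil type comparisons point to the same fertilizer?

Loam: Blend 1 1/5 = 20.0%, Blend 2 38/102 = 37.3% → Blend 2
Sandy soil: Blend 1 6/14 = 42.9%, Blend 2 16/28 = 57.1% → Blend 2
Silt: Blend 1 64/115 = 55.7%, Blend 2 3/5 = 60.0% → Blend 2
Clay: Blend 1 10/21 = 47.6%, Blend 2 20/37 = 54.1% → Blend 2
Overall: Blend 1 81/155 = 52.3%, Blend 2 77/172 = 44.8% → Blend 1
Blend 2 wins each soil group but Blend 1 wins overall — the comparison reverses. Blend 2's plots skew toward loam, which has a lower base rate.

No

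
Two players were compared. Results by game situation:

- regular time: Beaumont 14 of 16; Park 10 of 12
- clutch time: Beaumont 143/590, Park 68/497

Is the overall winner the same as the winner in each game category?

Regular time: Beaumont 14/16 = 87.5%, Park 10/12 = 83.3% → Beaumont
Clutch time: Beaumont 143/590 = 24.2%, Park 68/497 = 13.7% → Beaumont
Overall: Beaumont 157/606 = 25.9%, Park 78/509 = 15.3% → Beaumont
Beaumont wins overall and in every game group — no reversal.

Yes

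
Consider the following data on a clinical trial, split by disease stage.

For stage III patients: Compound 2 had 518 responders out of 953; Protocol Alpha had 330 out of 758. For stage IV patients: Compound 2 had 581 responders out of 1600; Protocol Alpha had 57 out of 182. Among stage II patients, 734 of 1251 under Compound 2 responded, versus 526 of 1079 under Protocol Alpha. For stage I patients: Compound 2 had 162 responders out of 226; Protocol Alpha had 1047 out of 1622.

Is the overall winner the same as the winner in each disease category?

No

Stage III: Compound 2 518/953 = 54.4%, Protocol Alpha 330/758 = 43.5% → Compound 2
Stage IV: Compound 2 581/1600 = 36.3%, Protocol Alpha 57/182 = 31.3% → Compound 2
Stage II: Compound 2 734/1251 = 58.7%, Protocol Alpha 526/1079 = 48.7% → Compound 2
Stage I: Compound 2 162/226 = 71.7%, Protocol Alpha 1047/1622 = 64.5% → Compound 2
Overall: Compound 2 1995/4030 = 49.5%, Protocol Alpha 1960/3641 = 53.8% → Protocol Alpha
Compound 2 wins each disease group but Protocol Alpha wins overall — the comparison reverses. Compound 2's patients skew toward stage IV, which has a lower base rate.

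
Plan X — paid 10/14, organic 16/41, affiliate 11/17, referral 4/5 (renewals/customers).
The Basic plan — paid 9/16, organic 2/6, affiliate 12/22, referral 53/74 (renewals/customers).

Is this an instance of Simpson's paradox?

Yes

Paid: Plan X 10/14 = 71.4%, the Basic plan 9/16 = 56.2% → Plan X
Organic: Plan X 16/41 = 39.0%, the Basic plan 2/6 = 33.3% → Plan X
Affiliate: Plan X 11/17 = 64.7%, the Basic plan 12/22 = 54.5% → Plan X
Referral: Plan X 4/5 = 80.0%, the Basic plan 53/74 = 71.6% → Plan X
Overall: Plan X 41/77 = 53.2%, the Basic plan 76/118 = 64.4% → the Basic plan
Plan X wins each signup group but the Basic plan wins overall — the comparison reverses. Plan X's customers skew toward organic, which has a lower base rate.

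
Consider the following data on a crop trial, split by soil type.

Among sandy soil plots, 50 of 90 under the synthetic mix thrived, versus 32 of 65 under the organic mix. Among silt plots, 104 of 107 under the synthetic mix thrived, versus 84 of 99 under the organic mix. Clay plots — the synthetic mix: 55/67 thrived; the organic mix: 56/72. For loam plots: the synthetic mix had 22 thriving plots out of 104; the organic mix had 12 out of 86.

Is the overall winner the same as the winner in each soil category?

Yes

Sandy soil: the synthetic mix 50/90 = 55.6%, the organic mix 32/65 = 49.2% → the synthetic mix
Silt: the synthetic mix 104/107 = 97.2%, the organic mix 84/99 = 84.8% → the synthetic mix
Clay: the synthetic mix 55/67 = 82.1%, the organic mix 56/72 = 77.8% → the synthetic mix
Loam: the synthetic mix 22/104 = 21.2%, the organic mix 12/86 = 14.0% → the synthetic mix
Overall: the synthetic mix 231/368 = 62.8%, the organic mix 184/322 = 57.1% → the synthetic mix
The synthetic mix wins overall and in every soil group — no reversal.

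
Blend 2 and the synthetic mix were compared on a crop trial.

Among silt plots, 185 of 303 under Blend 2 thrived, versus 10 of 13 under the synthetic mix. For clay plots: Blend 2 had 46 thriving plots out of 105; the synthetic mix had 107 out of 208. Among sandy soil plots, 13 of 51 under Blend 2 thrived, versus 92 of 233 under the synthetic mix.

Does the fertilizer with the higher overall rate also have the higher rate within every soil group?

Silt: Blend 2 185/303 = 61.1%, the synthetic mix 10/13 = 76.9% → the synthetic mix
Clay: Blend 2 46/105 = 43.8%, the synthetic mix 107/208 = 51.4% → the synthetic mix
Sandy soil: Blend 2 13/51 = 25.5%, the synthetic mix 92/233 = 39.5% → the synthetic mix
Overall: Blend 2 244/459 = 53.2%, the synthetic mix 209/454 = 46.0% → Blend 2
The synthetic mix wins each soil group but Blend 2 wins overall — the comparison reverses. The synthetic mix's plots skew toward sandy soil, which has a lower base rate.

No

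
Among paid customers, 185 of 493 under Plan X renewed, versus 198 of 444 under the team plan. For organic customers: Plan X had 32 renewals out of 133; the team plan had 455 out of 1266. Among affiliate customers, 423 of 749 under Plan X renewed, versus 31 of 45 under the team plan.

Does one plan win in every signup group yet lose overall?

Yes

Paid: Plan X 185/493 = 37.5%, the team plan 198/444 = 44.6% → the team plan
Organic: Plan X 32/133 = 24.1%, the team plan 455/1266 = 35.9% → the team plan
Affiliate: Plan X 423/749 = 56.5%, the team plan 31/45 = 68.9% → the team plan
Overall: Plan X 640/1375 = 46.5%, the team plan 684/1755 = 39.0% → Plan X
The team plan wins each signup group but Plan X wins overall — the comparison reverses. The team plan's customers skew toward organic, which has a lower base rate.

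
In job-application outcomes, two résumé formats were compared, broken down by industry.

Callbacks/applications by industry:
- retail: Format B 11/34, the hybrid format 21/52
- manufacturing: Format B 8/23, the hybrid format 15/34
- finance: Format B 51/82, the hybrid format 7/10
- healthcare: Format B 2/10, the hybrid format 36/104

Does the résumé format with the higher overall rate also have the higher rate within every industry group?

Retail: Format B 11/34 = 32.4%, the hybrid format 21/52 = 40.4% → the hybrid format
Manufacturing: Format B 8/23 = 34.8%, the hybrid format 15/34 = 44.1% → the hybrid format
Finance: Format B 51/82 = 62.2%, the hybrid format 7/10 = 70.0% → the hybrid format
Healthcare: Format B 2/10 = 20.0%, the hybrid format 36/104 = 34.6% → the hybrid format
Overall: Format B 72/149 = 48.3%, the hybrid format 79/200 = 39.5% → Format B
The hybrid format wins each industry group but Format B wins overall — the comparison reverses. The hybrid format's applications skew toward healthcare, which has a lower base rate.

No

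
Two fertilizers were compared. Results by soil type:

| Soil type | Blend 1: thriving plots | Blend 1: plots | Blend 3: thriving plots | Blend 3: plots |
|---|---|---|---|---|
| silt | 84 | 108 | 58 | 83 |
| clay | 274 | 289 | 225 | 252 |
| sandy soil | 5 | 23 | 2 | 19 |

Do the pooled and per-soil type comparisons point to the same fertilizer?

Silt: Blend 1 84/108 = 77.8%, Blend 3 58/83 = 69.9% → Blend 1
Clay: Blend 1 274/289 = 94.8%, Blend 3 225/252 = 89.3% → Blend 1
Sandy soil: Blend 1 5/23 = 21.7%, Blend 3 2/19 = 10.5% → Blend 1
Overall: Blend 1 363/420 = 86.4%, Blend 3 285/354 = 80.5% → Blend 1
Blend 1 wins overall and in every soil group — no reversal.

Yes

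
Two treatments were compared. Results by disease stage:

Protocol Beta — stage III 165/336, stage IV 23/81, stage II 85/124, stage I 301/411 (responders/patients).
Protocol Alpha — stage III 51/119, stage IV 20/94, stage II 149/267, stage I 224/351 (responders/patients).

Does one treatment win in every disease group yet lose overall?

No

Stage III: Protocol Beta 165/336 = 49.1%, Protocol Alpha 51/119 = 42.9% → Protocol Beta
Stage IV: Protocol Beta 23/81 = 28.4%, Protocol Alpha 20/94 = 21.3% → Protocol Beta
Stage II: Protocol Beta 85/124 = 68.5%, Protocol Alpha 149/267 = 55.8% → Protocol Beta
Stage I: Protocol Beta 301/411 = 73.2%, Protocol Alpha 224/351 = 63.8% → Protocol Beta
Overall: Protocol Beta 574/952 = 60.3%, Protocol Alpha 444/831 = 53.4% → Protocol Beta
Protocol Beta wins overall and in every disease group — no reversal.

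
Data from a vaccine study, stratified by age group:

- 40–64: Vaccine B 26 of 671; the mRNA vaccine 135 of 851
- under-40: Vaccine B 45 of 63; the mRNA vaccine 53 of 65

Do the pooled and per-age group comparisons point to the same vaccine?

40–64: Vaccine B 26/671 = 3.9%, the mRNA vaccine 135/851 = 15.9% → the mRNA vaccine
Under-40: Vaccine B 45/63 = 71.4%, the mRNA vaccine 53/65 = 81.5% → the mRNA vaccine
Overall: Vaccine B 71/734 = 9.7%, the mRNA vaccine 188/916 = 20.5% → the mRNA vaccine
The mRNA vaccine wins overall and in every age group — no reversal.

Yes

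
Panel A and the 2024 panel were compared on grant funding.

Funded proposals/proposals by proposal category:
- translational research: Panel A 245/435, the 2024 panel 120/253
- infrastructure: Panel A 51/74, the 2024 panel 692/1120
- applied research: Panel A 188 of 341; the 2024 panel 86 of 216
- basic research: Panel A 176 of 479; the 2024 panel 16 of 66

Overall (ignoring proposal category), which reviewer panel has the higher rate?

Translational research: Panel A 245/435 = 56.3%, the 2024 panel 120/253 = 47.4% → Panel A
Infrastructure: Panel A 51/74 = 68.9%, the 2024 panel 692/1120 = 61.8% → Panel A
Applied research: Panel A 188/341 = 55.1%, the 2024 panel 86/216 = 39.8% → Panel A
Basic research: Panel A 176/479 = 36.7%, the 2024 panel 16/66 = 24.2% → Panel A
Overall: Panel A 660/1329 = 49.7%, the 2024 panel 914/1655 = 55.2% → the 2024 panel
(Panel A wins every proposal group but the 2024 panel wins overall — Panel A's proposals skew toward the low-rate basic research group.)

the 2024 panel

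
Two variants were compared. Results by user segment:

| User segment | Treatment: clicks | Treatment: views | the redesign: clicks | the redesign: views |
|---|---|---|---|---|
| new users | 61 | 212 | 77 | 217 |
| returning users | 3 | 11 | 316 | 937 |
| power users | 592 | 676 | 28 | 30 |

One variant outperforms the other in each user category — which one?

the redesign

New users: Treatment 61/212 = 28.8%, the redesign 77/217 = 35.5% → the redesign
Returning users: Treatment 3/11 = 27.3%, the redesign 316/937 = 33.7% → the redesign
Power users: Treatment 592/676 = 87.6%, the redesign 28/30 = 93.3% → the redesign
The redesign has the higher rate in all 3 groups.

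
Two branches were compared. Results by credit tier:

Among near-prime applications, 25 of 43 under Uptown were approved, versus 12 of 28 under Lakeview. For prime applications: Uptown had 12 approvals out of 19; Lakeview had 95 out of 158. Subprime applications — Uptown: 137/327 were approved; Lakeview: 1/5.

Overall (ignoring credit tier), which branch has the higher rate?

Lakeview

Near-prime: Uptown 25/43 = 58.1%, Lakeview 12/28 = 42.9% → Uptown
Prime: Uptown 12/19 = 63.2%, Lakeview 95/158 = 60.1% → Uptown
Subprime: Uptown 137/327 = 41.9%, Lakeview 1/5 = 20.0% → Uptown
Overall: Uptown 174/389 = 44.7%, Lakeview 108/191 = 56.5% → Lakeview
(Uptown wins every credit group but Lakeview wins overall — Uptown's applications skew toward the low-rate subprime group.)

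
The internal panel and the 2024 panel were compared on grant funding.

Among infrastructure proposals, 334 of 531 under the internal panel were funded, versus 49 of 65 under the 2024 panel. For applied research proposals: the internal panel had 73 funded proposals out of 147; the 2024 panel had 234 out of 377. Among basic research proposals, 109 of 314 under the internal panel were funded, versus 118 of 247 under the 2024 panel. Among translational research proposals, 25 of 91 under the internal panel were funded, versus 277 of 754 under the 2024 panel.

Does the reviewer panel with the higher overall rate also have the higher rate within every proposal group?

Infrastructure: the internal panel 334/531 = 62.9%, the 2024 panel 49/65 = 75.4% → the 2024 panel
Applied research: the internal panel 73/147 = 49.7%, the 2024 panel 234/377 = 62.1% → the 2024 panel
Basic research: the internal panel 109/314 = 34.7%, the 2024 panel 118/247 = 47.8% → the 2024 panel
Translational research: the internal panel 25/91 = 27.5%, the 2024 panel 277/754 = 36.7% → the 2024 panel
Overall: the internal panel 541/1083 = 50.0%, the 2024 panel 678/1443 = 47.0% → the internal panel
The 2024 panel wins each proposal group but the internal panel wins overall — the comparison reverses. The 2024 panel's proposals skew toward translational research, which has a lower base rate.

No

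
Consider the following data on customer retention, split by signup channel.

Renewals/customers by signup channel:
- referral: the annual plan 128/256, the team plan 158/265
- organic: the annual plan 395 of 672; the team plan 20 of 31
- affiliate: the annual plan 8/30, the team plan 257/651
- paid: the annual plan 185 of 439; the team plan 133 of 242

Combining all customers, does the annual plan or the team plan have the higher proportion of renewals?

Referral: the annual plan 128/256 = 50.0%, the team plan 158/265 = 59.6% → the team plan
Organic: the annual plan 395/672 = 58.8%, the team plan 20/31 = 64.5% → the team plan
Affiliate: the annual plan 8/30 = 26.7%, the team plan 257/651 = 39.5% → the team plan
Paid: the annual plan 185/439 = 42.1%, the team plan 133/242 = 55.0% → the team plan
Overall: the annual plan 716/1397 = 51.3%, the team plan 568/1189 = 47.8% → the annual plan
(The team plan wins every signup group but the annual plan wins overall — the team plan's customers skew toward the low-rate affiliate group.)

the annual plan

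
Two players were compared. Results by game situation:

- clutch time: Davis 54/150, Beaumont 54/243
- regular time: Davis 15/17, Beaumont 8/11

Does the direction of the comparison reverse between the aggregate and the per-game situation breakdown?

No

Clutch time: Davis 54/150 = 36.0%, Beaumont 54/243 = 22.2% → Davis
Regular time: Davis 15/17 = 88.2%, Beaumont 8/11 = 72.7% → Davis
Overall: Davis 69/167 = 41.3%, Beaumont 62/254 = 24.4% → Davis
Davis wins overall and in every game group — no reversal.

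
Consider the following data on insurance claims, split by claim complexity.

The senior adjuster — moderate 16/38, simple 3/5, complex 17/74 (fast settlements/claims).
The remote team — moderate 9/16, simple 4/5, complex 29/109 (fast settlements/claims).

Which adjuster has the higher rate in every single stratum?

the remote team

Moderate: the senior adjuster 16/38 = 42.1%, the remote team 9/16 = 56.2% → the remote team
Simple: the senior adjuster 3/5 = 60.0%, the remote team 4/5 = 80.0% → the remote team
Complex: the senior adjuster 17/74 = 23.0%, the remote team 29/109 = 26.6% → the remote team
The remote team has the higher rate in all 3 groups.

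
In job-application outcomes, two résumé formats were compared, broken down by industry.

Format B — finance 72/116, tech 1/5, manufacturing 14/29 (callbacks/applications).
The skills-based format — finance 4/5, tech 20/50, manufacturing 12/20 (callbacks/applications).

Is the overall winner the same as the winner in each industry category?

Finance: Format B 72/116 = 62.1%, the skills-based format 4/5 = 80.0% → the skills-based format
Tech: Format B 1/5 = 20.0%, the skills-based format 20/50 = 40.0% → the skills-based format
Manufacturing: Format B 14/29 = 48.3%, the skills-based format 12/20 = 60.0% → the skills-based format
Overall: Format B 87/150 = 58.0%, the skills-based format 36/75 = 48.0% → Format B
The skills-based format wins each industry group but Format B wins overall — the comparison reverses. The skills-based format's applications skew toward tech, which has a lower base rate.

No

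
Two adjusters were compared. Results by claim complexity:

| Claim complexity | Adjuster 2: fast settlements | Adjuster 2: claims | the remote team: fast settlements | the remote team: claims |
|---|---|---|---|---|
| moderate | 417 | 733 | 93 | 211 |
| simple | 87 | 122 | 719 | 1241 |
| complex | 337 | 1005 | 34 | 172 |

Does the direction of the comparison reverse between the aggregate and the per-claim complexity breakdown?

Moderate: Adjuster 2 417/733 = 56.9%, the remote team 93/211 = 44.1% → Adjuster 2
Simple: Adjuster 2 87/122 = 71.3%, the remote team 719/1241 = 57.9% → Adjuster 2
Complex: Adjuster 2 337/1005 = 33.5%, the remote team 34/172 = 19.8% → Adjuster 2
Overall: Adjuster 2 841/1860 = 45.2%, the remote team 846/1624 = 52.1% → the remote team
Adjuster 2 wins each claim group but the remote team wins overall — the comparison reverses. Adjuster 2's claims skew toward complex, which has a lower base rate.

Yes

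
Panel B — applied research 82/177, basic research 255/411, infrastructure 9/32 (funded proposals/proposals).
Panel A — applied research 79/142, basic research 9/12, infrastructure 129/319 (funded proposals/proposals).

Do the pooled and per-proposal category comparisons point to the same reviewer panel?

Applied research: Panel B 82/177 = 46.3%, Panel A 79/142 = 55.6% → Panel A
Basic research: Panel B 255/411 = 62.0%, Panel A 9/12 = 75.0% → Panel A
Infrastructure: Panel B 9/32 = 28.1%, Panel A 129/319 = 40.4% → Panel A
Overall: Panel B 346/620 = 55.8%, Panel A 217/473 = 45.9% → Panel B
Panel A wins each proposal group but Panel B wins overall — the comparison reverses. Panel A's proposals skew toward infrastructure, which has a lower base rate.

No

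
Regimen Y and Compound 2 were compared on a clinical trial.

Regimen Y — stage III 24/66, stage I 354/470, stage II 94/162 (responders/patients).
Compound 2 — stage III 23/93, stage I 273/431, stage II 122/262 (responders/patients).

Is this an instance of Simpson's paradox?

No

Stage III: Regimen Y 24/66 = 36.4%, Compound 2 23/93 = 24.7% → Regimen Y
Stage I: Regimen Y 354/470 = 75.3%, Compound 2 273/431 = 63.3% → Regimen Y
Stage II: Regimen Y 94/162 = 58.0%, Compound 2 122/262 = 46.6% → Regimen Y
Overall: Regimen Y 472/698 = 67.6%, Compound 2 418/786 = 53.2% → Regimen Y
Regimen Y wins overall and in every disease group — no reversal.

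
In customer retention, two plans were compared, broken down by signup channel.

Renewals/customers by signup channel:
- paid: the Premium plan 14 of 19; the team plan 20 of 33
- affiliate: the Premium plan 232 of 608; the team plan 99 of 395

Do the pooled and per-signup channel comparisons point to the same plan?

Yes

Paid: the Premium plan 14/19 = 73.7%, the team plan 20/33 = 60.6% → the Premium plan
Affiliate: the Premium plan 232/608 = 38.2%, the team plan 99/395 = 25.1% → the Premium plan
Overall: the Premium plan 246/627 = 39.2%, the team plan 119/428 = 27.8% → the Premium plan
The Premium plan wins overall and in every signup group — no reversal.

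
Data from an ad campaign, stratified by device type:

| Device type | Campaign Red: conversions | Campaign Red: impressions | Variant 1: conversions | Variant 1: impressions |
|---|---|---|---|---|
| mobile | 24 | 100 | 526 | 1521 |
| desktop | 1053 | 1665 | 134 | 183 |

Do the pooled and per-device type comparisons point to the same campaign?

Mobile: Campaign Red 24/100 = 24.0%, Variant 1 526/1521 = 34.6% → Variant 1
Desktop: Campaign Red 1053/1665 = 63.2%, Variant 1 134/183 = 73.2% → Variant 1
Overall: Campaign Red 1077/1765 = 61.0%, Variant 1 660/1704 = 38.7% → Campaign Red
Variant 1 wins each device group but Campaign Red wins overall — the comparison reverses. Variant 1's impressions skew toward mobile, which has a lower base rate.

No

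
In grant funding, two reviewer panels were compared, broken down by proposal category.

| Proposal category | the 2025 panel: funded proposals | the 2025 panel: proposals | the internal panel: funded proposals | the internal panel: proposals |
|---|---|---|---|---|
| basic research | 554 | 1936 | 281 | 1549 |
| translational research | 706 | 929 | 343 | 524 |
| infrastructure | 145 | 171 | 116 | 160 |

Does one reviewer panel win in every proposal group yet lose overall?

No

Basic research: the 2025 panel 554/1936 = 28.6%, the internal panel 281/1549 = 18.1% → the 2025 panel
Translational research: the 2025 panel 706/929 = 76.0%, the internal panel 343/524 = 65.5% → the 2025 panel
Infrastructure: the 2025 panel 145/171 = 84.8%, the internal panel 116/160 = 72.5% → the 2025 panel
Overall: the 2025 panel 1405/3036 = 46.3%, the internal panel 740/2233 = 33.1% → the 2025 panel
The 2025 panel wins overall and in every proposal group — no reversal.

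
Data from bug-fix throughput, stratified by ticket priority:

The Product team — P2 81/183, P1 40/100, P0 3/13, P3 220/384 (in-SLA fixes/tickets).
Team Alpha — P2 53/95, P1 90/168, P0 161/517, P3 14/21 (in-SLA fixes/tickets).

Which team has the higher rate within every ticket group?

P2: the Product team 81/183 = 44.3%, Team Alpha 53/95 = 55.8% → Team Alpha
P1: the Product team 40/100 = 40.0%, Team Alpha 90/168 = 53.6% → Team Alpha
P0: the Product team 3/13 = 23.1%, Team Alpha 161/517 = 31.1% → Team Alpha
P3: the Product team 220/384 = 57.3%, Team Alpha 14/21 = 66.7% → Team Alpha
Team Alpha has the higher rate in all 4 groups.

Team Alpha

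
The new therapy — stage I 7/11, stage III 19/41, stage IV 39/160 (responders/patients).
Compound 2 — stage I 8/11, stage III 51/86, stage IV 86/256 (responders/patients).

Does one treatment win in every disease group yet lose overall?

Stage I: the new therapy 7/11 = 63.6%, Compound 2 8/11 = 72.7% → Compound 2
Stage III: the new therapy 19/41 = 46.3%, Compound 2 51/86 = 59.3% → Compound 2
Stage IV: the new therapy 39/160 = 24.4%, Compound 2 86/256 = 33.6% → Compound 2
Overall: the new therapy 65/212 = 30.7%, Compound 2 145/353 = 41.1% → Compound 2
Compound 2 wins overall and in every disease group — no reversal.

No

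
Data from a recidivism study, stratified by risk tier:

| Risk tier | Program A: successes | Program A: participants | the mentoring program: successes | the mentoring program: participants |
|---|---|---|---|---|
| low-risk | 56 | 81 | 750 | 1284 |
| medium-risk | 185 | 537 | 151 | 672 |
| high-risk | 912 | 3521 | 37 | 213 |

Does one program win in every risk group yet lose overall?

Yes

Low-risk: Program A 56/81 = 69.1%, the mentoring program 750/1284 = 58.4% → Program A
Medium-risk: Program A 185/537 = 34.5%, the mentoring program 151/672 = 22.5% → Program A
High-risk: Program A 912/3521 = 25.9%, the mentoring program 37/213 = 17.4% → Program A
Overall: Program A 1153/4139 = 27.9%, the mentoring program 938/2169 = 43.2% → the mentoring program
Program A wins each risk group but the mentoring program wins overall — the comparison reverses. Program A's participants skew toward high-risk, which has a lower base rate.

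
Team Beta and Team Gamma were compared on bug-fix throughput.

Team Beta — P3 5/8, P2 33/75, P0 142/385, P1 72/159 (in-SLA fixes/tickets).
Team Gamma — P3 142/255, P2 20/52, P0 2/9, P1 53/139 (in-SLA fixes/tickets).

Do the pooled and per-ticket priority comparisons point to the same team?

P3: Team Beta 5/8 = 62.5%, Team Gamma 142/255 = 55.7% → Team Beta
P2: Team Beta 33/75 = 44.0%, Team Gamma 20/52 = 38.5% → Team Beta
P0: Team Beta 142/385 = 36.9%, Team Gamma 2/9 = 22.2% → Team Beta
P1: Team Beta 72/159 = 45.3%, Team Gamma 53/139 = 38.1% → Team Beta
Overall: Team Beta 252/627 = 40.2%, Team Gamma 217/455 = 47.7% → Team Gamma
Team Beta wins each ticket group but Team Gamma wins overall — the comparison reverses. Team Beta's tickets skew toward P0, which has a lower base rate.

No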